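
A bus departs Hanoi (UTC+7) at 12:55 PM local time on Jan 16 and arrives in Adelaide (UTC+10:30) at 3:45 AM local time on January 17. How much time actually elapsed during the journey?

11 hours 20 minutes

Departure in UTC: 12:55 PM − 7:00 = 5:55 AM on Jan 16.
Arrival in UTC: 3:45 AM − 10:30 = 5:15 PM on Jan 16.
Elapsed = 5:15 PM − 5:55 AM = 11 hours 20 minutes.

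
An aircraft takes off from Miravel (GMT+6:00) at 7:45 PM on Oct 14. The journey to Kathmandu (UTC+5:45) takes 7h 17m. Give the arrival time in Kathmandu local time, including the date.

2:47 AM on October 15

Convert departure to UTC: 7:45 PM − 6:00 = 1:45 PM UTC on Oct 14.
Add 7 hours and 17 minutes travel time → 9:02 PM UTC.
Kathmandu is UTC+5:45, so local arrival = 9:02 PM + 5:45 = 2:47 AM on Oct 15.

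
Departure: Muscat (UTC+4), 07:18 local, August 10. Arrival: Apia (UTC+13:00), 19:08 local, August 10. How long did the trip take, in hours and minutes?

2 hours 50 minutes

Departure in UTC: 07:18 − 4:00 = 03:18 on Aug 10.
Arrival in UTC: 19:08 − 13:00 = 06:08 on Aug 10.
Elapsed = 06:08 − 03:18 = 2 hours 50 minutes.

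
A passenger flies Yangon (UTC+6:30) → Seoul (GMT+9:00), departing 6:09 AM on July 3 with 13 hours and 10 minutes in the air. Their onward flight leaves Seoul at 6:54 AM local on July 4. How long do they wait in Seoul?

Convert departure to UTC: 6:09 AM − 6:30 = 11:39 PM UTC on Jul 2.
Add 13 hours 10 minutes flight time → 12:49 PM UTC (Jul 3).
Seoul is UTC+9:00, so local arrival = 12:49 PM + 9:00 = 9:49 PM on Jul 3.
Layover = 6:54 AM − 9:49 PM (+1 day) = 9 hours 5 minutes.

9 hours 5 minutes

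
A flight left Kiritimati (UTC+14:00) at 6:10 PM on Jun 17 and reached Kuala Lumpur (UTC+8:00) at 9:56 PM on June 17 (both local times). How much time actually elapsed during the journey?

Departure in UTC: 6:10 PM − 14:00 = 4:10 AM on Jun 17.
Arrival in UTC: 9:56 PM − 8:00 = 1:56 PM on Jun 17.
Elapsed = 1:56 PM − 4:10 AM = 9 hours 46 minutes.

9 hours 46 minutes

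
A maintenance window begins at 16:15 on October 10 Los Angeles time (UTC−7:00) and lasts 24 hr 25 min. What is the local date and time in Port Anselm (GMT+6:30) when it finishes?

06:10 on October 12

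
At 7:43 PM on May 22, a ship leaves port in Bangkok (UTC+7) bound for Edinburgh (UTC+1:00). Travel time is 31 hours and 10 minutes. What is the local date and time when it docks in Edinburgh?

Convert departure to UTC: 7:43 PM − 7:00 = 12:43 PM UTC on May 22.
Add 31 hours and 10 minutes travel time → 7:53 PM UTC (May 23).
Edinburgh is UTC+1:00, so local arrival = 7:53 PM + 1:00 = 8:53 PM on May 23.

8:53 PM on May 23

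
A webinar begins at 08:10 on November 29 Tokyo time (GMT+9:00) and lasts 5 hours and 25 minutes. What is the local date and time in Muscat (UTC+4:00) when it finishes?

08:35 on November 29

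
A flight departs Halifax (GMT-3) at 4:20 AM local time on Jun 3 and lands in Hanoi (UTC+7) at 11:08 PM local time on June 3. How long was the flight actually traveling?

8 hours 48 minutes

Departure in UTC: 4:20 AM + 3:00 = 7:20 AM on Jun 3.
Arrival in UTC: 11:08 PM − 7:00 = 4:08 PM on Jun 3.
Elapsed = 4:08 PM − 7:20 AM = 8 hours 48 minutes.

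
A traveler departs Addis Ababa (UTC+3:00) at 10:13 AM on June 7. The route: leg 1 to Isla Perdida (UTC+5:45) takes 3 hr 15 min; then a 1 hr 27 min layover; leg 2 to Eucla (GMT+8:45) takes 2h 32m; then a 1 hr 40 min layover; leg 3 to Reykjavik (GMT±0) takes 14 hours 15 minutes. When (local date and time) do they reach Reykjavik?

Convert departure to UTC: 10:13 AM − 3:00 = 7:13 AM UTC on Jun 7.
Add 3 hours 15 minutes leg 1 → 10:28 AM UTC.
Add 1 hour 27 minutes layover in Isla Perdida → 11:55 AM UTC.
Add 2 hours 32 minutes leg 2 → 2:27 PM UTC.
Add 1 hour 40 minutes layover in Eucla → 4:07 PM UTC.
Add 14 hours 15 minutes leg 3 → 6:22 AM UTC (Jun 8).
Reykjavik is UTC+0, so local arrival is the same: 6:22 AM on Jun 8.

6:22 AM on June 8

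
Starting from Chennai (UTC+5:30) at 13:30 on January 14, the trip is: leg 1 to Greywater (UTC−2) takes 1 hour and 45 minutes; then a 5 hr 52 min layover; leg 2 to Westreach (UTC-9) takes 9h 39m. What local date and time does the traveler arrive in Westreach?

16:16 on January 14

Convert departure to UTC: 13:30 − 5:30 = 08:00 UTC on Jan 14.
Add 1 hour and 45 minutes leg 1 → 09:45 UTC.
Add 5 hours and 52 minutes layover in Greywater → 15:37 UTC.
Add 9 hours and 39 minutes leg 2 → 01:16 UTC (Jan 15).
Westreach is UTC−9:00, so local arrival = 01:16 − 9:00 = 16:16 on Jan 14.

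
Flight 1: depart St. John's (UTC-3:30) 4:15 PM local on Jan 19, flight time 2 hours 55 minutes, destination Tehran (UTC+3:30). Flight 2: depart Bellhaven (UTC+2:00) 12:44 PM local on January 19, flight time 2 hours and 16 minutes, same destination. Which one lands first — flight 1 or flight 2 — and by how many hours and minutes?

the second, by 9 hours 40 minutes

Flight 1 in UTC: 4:15 PM + 3:30 = 7:45 PM on Jan 19.
+2 hours and 55 minutes → arrive 10:40 PM UTC on Jan 19.
Flight 2 in UTC: 12:44 PM − 2:00 = 10:44 AM on Jan 19.
+2 hours 16 minutes → arrive 1:00 PM UTC on Jan 19.
Flight 2 lands earlier by 9 hours 40 minutes.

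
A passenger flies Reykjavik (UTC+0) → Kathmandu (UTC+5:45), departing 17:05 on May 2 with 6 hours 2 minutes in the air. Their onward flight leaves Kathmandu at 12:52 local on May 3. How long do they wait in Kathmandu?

8 hours

Reykjavik is at UTC+0, so departure is already 17:05 UTC on May 2.
Add 6 hours and 2 minutes flight time → 23:07 UTC.
Kathmandu is UTC+5:45, so local arrival = 23:07 + 5:45 = 04:52 on May 3.
Layover = 12:52 − 04:52 = 8 hours.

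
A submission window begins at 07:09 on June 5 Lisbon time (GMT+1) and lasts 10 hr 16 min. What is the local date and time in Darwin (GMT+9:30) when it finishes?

Darwin is 8:30 ahead of Lisbon.
After 10 hours and 16 minutes it is 17:25 in Lisbon.
Shift by the zone difference: 17:25 + 8:30 = 01:55 on Jun 6 in Darwin.

01:55 on June 6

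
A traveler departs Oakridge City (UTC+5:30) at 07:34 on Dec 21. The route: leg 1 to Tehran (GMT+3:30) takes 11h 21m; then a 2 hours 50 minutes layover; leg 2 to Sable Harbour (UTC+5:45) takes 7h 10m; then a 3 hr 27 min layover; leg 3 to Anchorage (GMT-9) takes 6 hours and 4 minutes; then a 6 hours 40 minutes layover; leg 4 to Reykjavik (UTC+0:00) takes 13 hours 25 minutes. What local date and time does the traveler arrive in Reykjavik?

05:01 on December 23

Convert departure to UTC: 07:34 − 5:30 = 02:04 UTC on Dec 21.
Add 11 hours and 21 minutes leg 1 → 13:25 UTC.
Add 2 hours 50 minutes layover in Tehran → 16:15 UTC.
Add 7 hours 10 minutes leg 2 → 23:25 UTC.
Add 3 hours 27 minutes layover in Sable Harbour → 02:52 UTC (Dec 22).
Add 6 hours 4 minutes leg 3 → 08:56 UTC.
Add 6 hours 40 minutes layover in Anchorage → 15:36 UTC.
Add 13 hours 25 minutes leg 4 → 05:01 UTC (Dec 23).
Reykjavik is UTC+0, so local arrival is the same: 05:01 on Dec 23.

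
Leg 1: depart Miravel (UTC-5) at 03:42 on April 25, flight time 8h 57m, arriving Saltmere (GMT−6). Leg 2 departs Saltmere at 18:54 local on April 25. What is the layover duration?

7 hours 15 minutes

Convert departure to UTC: 03:42 + 5:00 = 08:42 UTC on Apr 25.
Add 8 hours 57 minutes flight time → 17:39 UTC.
Saltmere is UTC−6:00, so local arrival = 17:39 − 6:00 = 11:39 on Apr 25.
Layover = 18:54 − 11:39 = 7 hours 15 minutes.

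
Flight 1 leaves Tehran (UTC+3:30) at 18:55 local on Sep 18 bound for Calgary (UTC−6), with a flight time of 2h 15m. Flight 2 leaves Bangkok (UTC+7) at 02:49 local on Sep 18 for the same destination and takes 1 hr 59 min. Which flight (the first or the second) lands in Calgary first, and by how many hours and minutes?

the second, by 19 hours 52 minutes

Flight 1 in UTC: 18:55 − 3:30 = 15:25 on Sep 18.
+2 hours and 15 minutes → arrive 17:40 UTC on Sep 18.
Flight 2 in UTC: 02:49 − 7:00 = 19:49 on Sep 17.
+1 hour 59 minutes → arrive 21:48 UTC on Sep 17.
Flight 2 lands earlier by 19 hours 52 minutes.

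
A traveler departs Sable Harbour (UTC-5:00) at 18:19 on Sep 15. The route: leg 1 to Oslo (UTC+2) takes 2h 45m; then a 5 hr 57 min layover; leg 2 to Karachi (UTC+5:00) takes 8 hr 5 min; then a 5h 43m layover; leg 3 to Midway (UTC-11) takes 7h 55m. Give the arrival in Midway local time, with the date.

18:44 on Sep 16

Convert departure to UTC: 18:19 + 5:00 = 23:19 UTC on Sep 15.
Add 2 hours and 45 minutes leg 1 → 02:04 UTC (Sep 16).
Add 5 hours and 57 minutes layover in Oslo → 08:01 UTC.
Add 8 hours 5 minutes leg 2 → 16:06 UTC.
Add 5 hours and 43 minutes layover in Karachi → 21:49 UTC.
Add 7 hours 55 minutes leg 3 → 05:44 UTC (Sep 17).
Midway is UTC−11:00, so local arrival = 05:44 − 11:00 = 18:44 on Sep 16.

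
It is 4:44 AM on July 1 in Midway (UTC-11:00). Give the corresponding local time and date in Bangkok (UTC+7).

10:44 PM on Jul 1

In UTC: 4:44 AM + 11:00 = 3:44 PM on Jul 1.
Bangkok is UTC+7:00: 3:44 PM + 7:00 = 10:44 PM on Jul 1.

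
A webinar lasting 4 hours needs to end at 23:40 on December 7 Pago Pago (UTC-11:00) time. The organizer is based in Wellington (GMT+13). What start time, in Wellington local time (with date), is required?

Target end time in UTC: 23:40 + 11:00 = 10:40 on Dec 8.
Subtract 4 hours → start 06:40 UTC on Dec 8.
Wellington is UTC+13:00: 06:40 + 13:00 = 19:40 on Dec 8.

19:40 on December 8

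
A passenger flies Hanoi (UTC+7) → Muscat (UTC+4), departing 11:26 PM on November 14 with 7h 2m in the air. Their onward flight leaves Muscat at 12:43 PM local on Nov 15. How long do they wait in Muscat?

Convert departure to UTC: 11:26 PM − 7:00 = 4:26 PM UTC on Nov 14.
Add 7 hours and 2 minutes flight time → 11:28 PM UTC.
Muscat is UTC+4:00, so local arrival = 11:28 PM + 4:00 = 3:28 AM on Nov 15.
Layover = 12:43 PM − 3:28 AM = 9 hours 15 minutes.

9 hours 15 minutes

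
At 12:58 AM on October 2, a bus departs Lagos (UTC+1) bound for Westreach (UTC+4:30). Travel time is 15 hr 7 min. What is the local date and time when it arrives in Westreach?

7:35 PM on October 2

Convert departure to UTC: 12:58 AM − 1:00 = 11:58 PM UTC on Oct 1.
Add 15 hours and 7 minutes travel time → 3:05 PM UTC (Oct 2).
Westreach is UTC+4:30, so local arrival = 3:05 PM + 4:30 = 7:35 PM on Oct 2.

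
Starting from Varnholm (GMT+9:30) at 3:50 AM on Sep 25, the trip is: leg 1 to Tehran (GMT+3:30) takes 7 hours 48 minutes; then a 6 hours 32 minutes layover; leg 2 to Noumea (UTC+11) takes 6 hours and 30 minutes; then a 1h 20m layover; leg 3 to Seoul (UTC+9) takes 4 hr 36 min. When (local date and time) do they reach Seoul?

6:06 AM on September 26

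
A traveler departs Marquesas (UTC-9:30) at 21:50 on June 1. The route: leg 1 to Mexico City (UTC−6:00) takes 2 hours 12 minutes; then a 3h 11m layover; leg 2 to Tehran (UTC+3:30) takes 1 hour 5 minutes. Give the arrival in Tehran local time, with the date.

17:18 on Jun 2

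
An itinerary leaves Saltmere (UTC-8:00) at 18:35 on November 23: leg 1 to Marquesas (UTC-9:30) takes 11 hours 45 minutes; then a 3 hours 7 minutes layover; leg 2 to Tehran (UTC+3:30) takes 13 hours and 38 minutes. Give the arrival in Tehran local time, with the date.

Convert departure to UTC: 18:35 + 8:00 = 02:35 UTC on Nov 24.
Add 11 hours and 45 minutes leg 1 → 14:20 UTC.
Add 3 hours and 7 minutes layover in Marquesas → 17:27 UTC.
Add 13 hours and 38 minutes leg 2 → 07:05 UTC (Nov 25).
Tehran is UTC+3:30, so local arrival = 07:05 + 3:30 = 10:35 on Nov 25.

10:35 on November 25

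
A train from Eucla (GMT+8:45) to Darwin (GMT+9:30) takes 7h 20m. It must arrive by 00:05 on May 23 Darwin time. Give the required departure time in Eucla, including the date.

Target arrival in UTC: 00:05 − 9:30 = 14:35 on May 22.
Subtract 7 hours 20 minutes → departure 07:15 UTC on May 22.
Eucla is UTC+8:45: 07:15 + 8:45 = 16:00 on May 22.

16:00 on May 22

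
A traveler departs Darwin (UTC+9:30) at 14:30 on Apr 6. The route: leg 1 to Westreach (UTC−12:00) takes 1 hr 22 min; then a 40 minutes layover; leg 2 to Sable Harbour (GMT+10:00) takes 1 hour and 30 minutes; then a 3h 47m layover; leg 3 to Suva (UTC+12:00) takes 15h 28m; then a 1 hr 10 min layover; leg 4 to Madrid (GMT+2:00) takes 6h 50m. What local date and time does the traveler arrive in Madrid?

13:47 on April 7

Convert departure to UTC: 14:30 − 9:30 = 05:00 UTC on Apr 6.
Add 1 hour and 22 minutes leg 1 → 06:22 UTC.
Add 40 minutes layover in Westreach → 07:02 UTC.
Add 1 hour and 30 minutes leg 2 → 08:32 UTC.
Add 3 hours and 47 minutes layover in Sable Harbour → 12:19 UTC.
Add 15 hours 28 minutes leg 3 → 03:47 UTC (Apr 7).
Add 1 hour and 10 minutes layover in Suva → 04:57 UTC.
Add 6 hours and 50 minutes leg 4 → 11:47 UTC.
Madrid is UTC+2:00, so local arrival = 11:47 + 2:00 = 13:47 on Apr 7.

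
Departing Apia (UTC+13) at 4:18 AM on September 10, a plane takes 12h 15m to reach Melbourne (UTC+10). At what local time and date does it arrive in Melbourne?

Convert departure to UTC: 4:18 AM − 13:00 = 3:18 PM UTC on Sep 9.
Add 12 hours 15 minutes travel time → 3:33 AM UTC (Sep 10).
Melbourne is UTC+10:00, so local arrival = 3:33 AM + 10:00 = 1:33 PM on Sep 10.

1:33 PM on September 10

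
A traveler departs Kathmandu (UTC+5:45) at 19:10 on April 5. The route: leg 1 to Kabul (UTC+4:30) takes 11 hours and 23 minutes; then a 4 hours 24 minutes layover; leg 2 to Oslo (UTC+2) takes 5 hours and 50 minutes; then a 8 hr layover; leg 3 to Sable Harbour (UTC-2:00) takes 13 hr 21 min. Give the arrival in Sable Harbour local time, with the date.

Convert departure to UTC: 19:10 − 5:45 = 13:25 UTC on Apr 5.
Add 11 hours 23 minutes leg 1 → 00:48 UTC (Apr 6).
Add 4 hours and 24 minutes layover in Kabul → 05:12 UTC.
Add 5 hours and 50 minutes leg 2 → 11:02 UTC.
Add 8 hours layover in Oslo → 19:02 UTC.
Add 13 hours 21 minutes leg 3 → 08:23 UTC (Apr 7).
Sable Harbour is UTC−2:00, so local arrival = 08:23 − 2:00 = 06:23 on Apr 7.

06:23 on April 7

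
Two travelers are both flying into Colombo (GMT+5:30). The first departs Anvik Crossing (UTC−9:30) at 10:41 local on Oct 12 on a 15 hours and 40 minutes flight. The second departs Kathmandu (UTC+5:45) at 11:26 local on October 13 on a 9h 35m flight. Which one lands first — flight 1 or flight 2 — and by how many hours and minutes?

Flight 1 in UTC: 10:41 + 9:30 = 20:11 on Oct 12.
+15 hours 40 minutes → arrive 11:51 UTC on Oct 13.
Flight 2 in UTC: 11:26 − 5:45 = 05:41 on Oct 13.
+9 hours and 35 minutes → arrive 15:16 UTC on Oct 13.
Flight 1 lands earlier by 3 hours 25 minutes.

the first, by 3 hours 25 minutes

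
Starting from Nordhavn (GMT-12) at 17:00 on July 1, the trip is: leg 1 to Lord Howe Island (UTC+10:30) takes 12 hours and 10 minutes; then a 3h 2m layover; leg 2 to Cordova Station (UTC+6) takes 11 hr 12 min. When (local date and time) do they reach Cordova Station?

13:24 on July 3

Convert departure to UTC: 17:00 + 12:00 = 05:00 UTC on Jul 2.
Add 12 hours 10 minutes leg 1 → 17:10 UTC.
Add 3 hours and 2 minutes layover in Lord Howe Island → 20:12 UTC.
Add 11 hours and 12 minutes leg 2 → 07:24 UTC (Jul 3).
Cordova Station is UTC+6:00, so local arrival = 07:24 + 6:00 = 13:24 on Jul 3.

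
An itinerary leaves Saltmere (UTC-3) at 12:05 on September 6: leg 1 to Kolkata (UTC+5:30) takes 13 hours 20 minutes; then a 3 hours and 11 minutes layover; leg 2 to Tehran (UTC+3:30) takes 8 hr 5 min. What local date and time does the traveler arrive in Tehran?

Convert departure to UTC: 12:05 + 3:00 = 15:05 UTC on Sep 6.
Add 13 hours 20 minutes leg 1 → 04:25 UTC (Sep 7).
Add 3 hours and 11 minutes layover in Kolkata → 07:36 UTC.
Add 8 hours and 5 minutes leg 2 → 15:41 UTC.
Tehran is UTC+3:30, so local arrival = 15:41 + 3:30 = 19:11 on Sep 7.

19:11 on September 7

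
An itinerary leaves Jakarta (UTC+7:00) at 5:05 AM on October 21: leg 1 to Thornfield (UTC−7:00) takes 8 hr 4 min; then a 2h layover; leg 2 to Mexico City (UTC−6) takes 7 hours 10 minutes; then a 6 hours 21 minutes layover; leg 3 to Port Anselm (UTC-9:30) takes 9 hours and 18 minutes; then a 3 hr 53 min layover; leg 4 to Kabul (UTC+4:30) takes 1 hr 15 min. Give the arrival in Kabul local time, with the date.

4:36 PM on October 22

Convert departure to UTC: 5:05 AM − 7:00 = 10:05 PM UTC on Oct 20.
Add 8 hours and 4 minutes leg 1 → 6:09 AM UTC (Oct 21).
Add 2 hours layover in Thornfield → 8:09 AM UTC.
Add 7 hours 10 minutes leg 2 → 3:19 PM UTC.
Add 6 hours and 21 minutes layover in Mexico City → 9:40 PM UTC.
Add 9 hours 18 minutes leg 3 → 6:58 AM UTC (Oct 22).
Add 3 hours 53 minutes layover in Port Anselm → 10:51 AM UTC.
Add 1 hour and 15 minutes leg 4 → 12:06 PM UTC.
Kabul is UTC+4:30, so local arrival = 12:06 PM + 4:30 = 4:36 PM on Oct 22.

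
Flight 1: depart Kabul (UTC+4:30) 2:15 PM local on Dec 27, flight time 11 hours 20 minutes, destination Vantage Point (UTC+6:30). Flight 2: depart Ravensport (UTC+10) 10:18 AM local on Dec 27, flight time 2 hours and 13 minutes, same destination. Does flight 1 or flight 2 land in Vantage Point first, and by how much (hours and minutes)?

Flight 1 in UTC: 2:15 PM − 4:30 = 9:45 AM on Dec 27.
+11 hours and 20 minutes → arrive 9:05 PM UTC on Dec 27.
Flight 2 in UTC: 10:18 AM − 10:00 = 12:18 AM on Dec 27.
+2 hours 13 minutes → arrive 2:31 AM UTC on Dec 27.
Flight 2 lands earlier by 18 hours 34 minutes.

the second, by 18 hours 34 minutes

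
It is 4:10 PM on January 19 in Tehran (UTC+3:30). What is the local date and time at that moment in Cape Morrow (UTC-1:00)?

Cape Morrow is 4:30 behind Tehran.
Shift by the zone difference: 4:10 PM − 4:30 = 11:40 AM on Jan 19 in Cape Morrow.

11:40 AM on Jan 19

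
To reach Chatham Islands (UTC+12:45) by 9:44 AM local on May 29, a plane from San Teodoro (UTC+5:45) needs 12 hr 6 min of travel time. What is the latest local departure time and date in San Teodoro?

Target arrival in UTC: 9:44 AM − 12:45 = 8:59 PM on May 28.
Subtract 12 hours and 6 minutes → departure 8:53 AM UTC on May 28.
San Teodoro is UTC+5:45: 8:53 AM + 5:45 = 2:38 PM on May 28.

2:38 PM on May 28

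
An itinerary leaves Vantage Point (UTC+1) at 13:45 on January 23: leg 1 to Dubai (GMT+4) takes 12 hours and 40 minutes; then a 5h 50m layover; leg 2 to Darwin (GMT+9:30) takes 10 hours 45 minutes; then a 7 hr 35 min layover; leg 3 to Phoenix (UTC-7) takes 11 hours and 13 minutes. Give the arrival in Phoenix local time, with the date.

05:48 on January 25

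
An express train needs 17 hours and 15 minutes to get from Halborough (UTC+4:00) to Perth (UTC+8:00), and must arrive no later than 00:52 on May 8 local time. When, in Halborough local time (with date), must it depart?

Target arrival in UTC: 00:52 − 8:00 = 16:52 on May 7.
Subtract 17 hours 15 minutes → departure 23:37 UTC on May 6.
Halborough is UTC+4:00: 23:37 + 4:00 = 03:37 on May 7.

03:37 on May 7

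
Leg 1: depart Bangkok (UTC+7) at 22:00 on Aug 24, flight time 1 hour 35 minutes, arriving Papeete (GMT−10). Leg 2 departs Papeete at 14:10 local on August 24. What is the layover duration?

Convert departure to UTC: 22:00 − 7:00 = 15:00 UTC on Aug 24.
Add 1 hour and 35 minutes flight time → 16:35 UTC.
Papeete is UTC−10:00, so local arrival = 16:35 − 10:00 = 06:35 on Aug 24.
Layover = 14:10 − 06:35 = 7 hours 35 minutes.

7 hours 35 minutes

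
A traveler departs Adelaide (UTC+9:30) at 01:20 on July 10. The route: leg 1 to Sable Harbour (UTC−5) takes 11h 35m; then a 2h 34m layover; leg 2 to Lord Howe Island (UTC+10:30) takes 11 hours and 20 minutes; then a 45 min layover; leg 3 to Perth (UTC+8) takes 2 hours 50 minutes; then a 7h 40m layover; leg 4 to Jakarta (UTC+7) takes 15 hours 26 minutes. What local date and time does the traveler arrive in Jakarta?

03:00 on July 12

Convert departure to UTC: 01:20 − 9:30 = 15:50 UTC on Jul 9.
Add 11 hours and 35 minutes leg 1 → 03:25 UTC (Jul 10).
Add 2 hours 34 minutes layover in Sable Harbour → 05:59 UTC.
Add 11 hours 20 minutes leg 2 → 17:19 UTC.
Add 45 minutes layover in Lord Howe Island → 18:04 UTC.
Add 2 hours 50 minutes leg 3 → 20:54 UTC.
Add 7 hours 40 minutes layover in Perth → 04:34 UTC (Jul 11).
Add 15 hours and 26 minutes leg 4 → 20:00 UTC.
Jakarta is UTC+7:00, so local arrival = 20:00 + 7:00 = 03:00 on Jul 12.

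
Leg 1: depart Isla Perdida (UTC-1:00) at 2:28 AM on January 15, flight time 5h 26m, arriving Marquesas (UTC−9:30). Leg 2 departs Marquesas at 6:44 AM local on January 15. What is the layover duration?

7 hours 20 minutes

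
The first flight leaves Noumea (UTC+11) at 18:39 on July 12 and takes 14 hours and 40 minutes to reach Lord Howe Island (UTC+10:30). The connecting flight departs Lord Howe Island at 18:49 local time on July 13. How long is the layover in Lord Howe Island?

Convert departure to UTC: 18:39 − 11:00 = 07:39 UTC on Jul 12.
Add 14 hours 40 minutes flight time → 22:19 UTC.
Lord Howe Island is UTC+10:30, so local arrival = 22:19 + 10:30 = 08:49 on Jul 13.
Layover = 18:49 − 08:49 = 10 hours.

10 hours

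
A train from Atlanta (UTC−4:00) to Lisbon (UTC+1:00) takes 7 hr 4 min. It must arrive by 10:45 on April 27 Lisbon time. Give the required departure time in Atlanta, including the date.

22:41 on Apr 26

Target arrival in UTC: 10:45 − 1:00 = 09:45 on Apr 27.
Subtract 7 hours 4 minutes → departure 02:41 UTC on Apr 27.
Atlanta is UTC−4:00: 02:41 − 4:00 = 22:41 on Apr 26.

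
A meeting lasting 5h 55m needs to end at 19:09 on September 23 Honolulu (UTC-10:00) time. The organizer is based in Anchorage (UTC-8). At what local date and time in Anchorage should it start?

Target end time in UTC: 19:09 + 10:00 = 05:09 on Sep 24.
Subtract 5 hours 55 minutes → start 23:14 UTC on Sep 23.
Anchorage is UTC−8:00: 23:14 − 8:00 = 15:14 on Sep 23.

15:14 on Sep 23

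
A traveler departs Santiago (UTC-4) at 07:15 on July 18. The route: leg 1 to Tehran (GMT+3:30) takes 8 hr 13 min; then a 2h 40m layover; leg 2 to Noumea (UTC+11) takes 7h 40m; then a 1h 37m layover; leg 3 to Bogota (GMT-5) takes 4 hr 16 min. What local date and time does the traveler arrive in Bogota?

Convert departure to UTC: 07:15 + 4:00 = 11:15 UTC on Jul 18.
Add 8 hours 13 minutes leg 1 → 19:28 UTC.
Add 2 hours 40 minutes layover in Tehran → 22:08 UTC.
Add 7 hours and 40 minutes leg 2 → 05:48 UTC (Jul 19).
Add 1 hour 37 minutes layover in Noumea → 07:25 UTC.
Add 4 hours and 16 minutes leg 3 → 11:41 UTC.
Bogota is UTC−5:00, so local arrival = 11:41 − 5:00 = 06:41 on Jul 19.

06:41 on July 19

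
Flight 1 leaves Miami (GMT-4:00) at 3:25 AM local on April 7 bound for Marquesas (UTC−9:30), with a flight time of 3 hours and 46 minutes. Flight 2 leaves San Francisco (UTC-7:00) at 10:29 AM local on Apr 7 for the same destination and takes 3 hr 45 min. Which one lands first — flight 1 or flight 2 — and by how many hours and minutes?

the first, by 10 hours 3 minutes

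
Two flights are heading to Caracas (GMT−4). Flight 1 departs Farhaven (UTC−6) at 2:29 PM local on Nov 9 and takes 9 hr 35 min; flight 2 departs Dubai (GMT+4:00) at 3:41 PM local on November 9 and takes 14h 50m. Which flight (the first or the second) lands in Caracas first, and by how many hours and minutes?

the second, by 3 hours 33 minutes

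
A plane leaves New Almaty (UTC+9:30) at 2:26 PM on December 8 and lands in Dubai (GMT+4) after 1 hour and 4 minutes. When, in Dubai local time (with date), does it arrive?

10:00 AM on December 8

Convert departure to UTC: 2:26 PM − 9:30 = 4:56 AM UTC on Dec 8.
Add 1 hour 4 minutes travel time → 6:00 AM UTC.
Dubai is UTC+4:00, so local arrival = 6:00 AM + 4:00 = 10:00 AM on Dec 8.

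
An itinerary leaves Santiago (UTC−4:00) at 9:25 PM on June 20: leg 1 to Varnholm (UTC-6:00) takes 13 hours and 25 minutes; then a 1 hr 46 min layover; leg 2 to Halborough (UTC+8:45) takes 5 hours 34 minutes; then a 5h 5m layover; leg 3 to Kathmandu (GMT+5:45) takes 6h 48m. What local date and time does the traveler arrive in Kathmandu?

3:48 PM on June 22

Convert departure to UTC: 9:25 PM + 4:00 = 1:25 AM UTC on Jun 21.
Add 13 hours and 25 minutes leg 1 → 2:50 PM UTC.
Add 1 hour 46 minutes layover in Varnholm → 4:36 PM UTC.
Add 5 hours 34 minutes leg 2 → 10:10 PM UTC.
Add 5 hours and 5 minutes layover in Halborough → 3:15 AM UTC (Jun 22).
Add 6 hours 48 minutes leg 3 → 10:03 AM UTC.
Kathmandu is UTC+5:45, so local arrival = 10:03 AM + 5:45 = 3:48 PM on Jun 22.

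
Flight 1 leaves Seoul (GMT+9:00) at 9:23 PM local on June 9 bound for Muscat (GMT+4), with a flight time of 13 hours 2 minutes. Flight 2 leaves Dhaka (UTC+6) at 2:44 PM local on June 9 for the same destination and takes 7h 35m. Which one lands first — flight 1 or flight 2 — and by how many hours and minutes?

Flight 1 in UTC: 9:23 PM − 9:00 = 12:23 PM on Jun 9.
+13 hours and 2 minutes → arrive 1:25 AM UTC on Jun 10.
Flight 2 in UTC: 2:44 PM − 6:00 = 8:44 AM on Jun 9.
+7 hours and 35 minutes → arrive 4:19 PM UTC on Jun 9.
Flight 2 lands earlier by 9 hours 6 minutes.

the second, by 9 hours 6 minutes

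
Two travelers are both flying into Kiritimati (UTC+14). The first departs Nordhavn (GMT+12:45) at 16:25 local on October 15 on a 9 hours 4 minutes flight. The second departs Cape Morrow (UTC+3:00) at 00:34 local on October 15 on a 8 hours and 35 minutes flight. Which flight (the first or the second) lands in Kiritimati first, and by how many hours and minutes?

the second, by 6 hours 35 minutes

Flight 1 in UTC: 16:25 − 12:45 = 03:40 on Oct 15.
+9 hours 4 minutes → arrive 12:44 UTC on Oct 15.
Flight 2 in UTC: 00:34 − 3:00 = 21:34 on Oct 14.
+8 hours 35 minutes → arrive 06:09 UTC on Oct 15.
Flight 2 lands earlier by 6 hours 35 minutes.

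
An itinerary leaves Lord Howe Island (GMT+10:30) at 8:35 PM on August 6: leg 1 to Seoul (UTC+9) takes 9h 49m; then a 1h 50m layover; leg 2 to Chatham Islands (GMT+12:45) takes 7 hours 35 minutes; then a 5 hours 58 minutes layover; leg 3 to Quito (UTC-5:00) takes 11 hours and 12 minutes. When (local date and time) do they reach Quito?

5:29 PM on August 7

Convert departure to UTC: 8:35 PM − 10:30 = 10:05 AM UTC on Aug 6.
Add 9 hours and 49 minutes leg 1 → 7:54 PM UTC.
Add 1 hour and 50 minutes layover in Seoul → 9:44 PM UTC.
Add 7 hours 35 minutes leg 2 → 5:19 AM UTC (Aug 7).
Add 5 hours 58 minutes layover in Chatham Islands → 11:17 AM UTC.
Add 11 hours and 12 minutes leg 3 → 10:29 PM UTC.
Quito is UTC−5:00, so local arrival = 10:29 PM − 5:00 = 5:29 PM on Aug 7.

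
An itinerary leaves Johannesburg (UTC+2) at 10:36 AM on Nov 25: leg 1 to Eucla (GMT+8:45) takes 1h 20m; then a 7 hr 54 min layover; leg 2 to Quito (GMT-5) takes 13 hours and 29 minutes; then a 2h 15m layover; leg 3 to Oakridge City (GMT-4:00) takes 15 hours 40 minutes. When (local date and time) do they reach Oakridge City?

Convert departure to UTC: 10:36 AM − 2:00 = 8:36 AM UTC on Nov 25.
Add 1 hour 20 minutes leg 1 → 9:56 AM UTC.
Add 7 hours and 54 minutes layover in Eucla → 5:50 PM UTC.
Add 13 hours 29 minutes leg 2 → 7:19 AM UTC (Nov 26).
Add 2 hours 15 minutes layover in Quito → 9:34 AM UTC.
Add 15 hours 40 minutes leg 3 → 1:14 AM UTC (Nov 27).
Oakridge City is UTC−4:00, so local arrival = 1:14 AM − 4:00 = 9:14 PM on Nov 26.

9:14 PM on November 26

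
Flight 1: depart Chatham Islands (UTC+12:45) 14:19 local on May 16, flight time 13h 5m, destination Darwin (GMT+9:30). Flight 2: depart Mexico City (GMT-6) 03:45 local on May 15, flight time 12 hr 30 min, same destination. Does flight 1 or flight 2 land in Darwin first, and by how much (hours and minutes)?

Flight 1 in UTC: 14:19 − 12:45 = 01:34 on May 16.
+13 hours and 5 minutes → arrive 14:39 UTC on May 16.
Flight 2 in UTC: 03:45 + 6:00 = 09:45 on May 15.
+12 hours and 30 minutes → arrive 22:15 UTC on May 15.
Flight 2 lands earlier by 16 hours 24 minutes.

the second, by 16 hours 24 minutes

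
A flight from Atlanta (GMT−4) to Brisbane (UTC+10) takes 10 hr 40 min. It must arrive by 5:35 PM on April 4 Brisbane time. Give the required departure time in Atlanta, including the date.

4:55 PM on April 3

Target arrival in UTC: 5:35 PM − 10:00 = 7:35 AM on Apr 4.
Subtract 10 hours and 40 minutes → departure 8:55 PM UTC on Apr 3.
Atlanta is UTC−4:00: 8:55 PM − 4:00 = 4:55 PM on Apr 3.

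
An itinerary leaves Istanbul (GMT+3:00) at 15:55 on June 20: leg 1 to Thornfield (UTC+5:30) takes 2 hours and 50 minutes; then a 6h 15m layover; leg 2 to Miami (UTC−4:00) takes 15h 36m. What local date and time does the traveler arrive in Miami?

09:36 on June 21

Convert departure to UTC: 15:55 − 3:00 = 12:55 UTC on Jun 20.
Add 2 hours 50 minutes leg 1 → 15:45 UTC.
Add 6 hours 15 minutes layover in Thornfield → 22:00 UTC.
Add 15 hours 36 minutes leg 2 → 13:36 UTC (Jun 21).
Miami is UTC−4:00, so local arrival = 13:36 − 4:00 = 09:36 on Jun 21.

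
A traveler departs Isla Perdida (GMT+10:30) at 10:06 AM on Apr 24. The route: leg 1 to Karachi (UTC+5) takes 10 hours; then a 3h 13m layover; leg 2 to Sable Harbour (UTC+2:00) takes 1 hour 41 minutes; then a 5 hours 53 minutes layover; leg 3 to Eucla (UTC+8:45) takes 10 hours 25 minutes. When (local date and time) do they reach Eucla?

Convert departure to UTC: 10:06 AM − 10:30 = 11:36 PM UTC on Apr 23.
Add 10 hours leg 1 → 9:36 AM UTC (Apr 24).
Add 3 hours and 13 minutes layover in Karachi → 12:49 PM UTC.
Add 1 hour and 41 minutes leg 2 → 2:30 PM UTC.
Add 5 hours and 53 minutes layover in Sable Harbour → 8:23 PM UTC.
Add 10 hours and 25 minutes leg 3 → 6:48 AM UTC (Apr 25).
Eucla is UTC+8:45, so local arrival = 6:48 AM + 8:45 = 3:33 PM on Apr 25.

3:33 PM on April 25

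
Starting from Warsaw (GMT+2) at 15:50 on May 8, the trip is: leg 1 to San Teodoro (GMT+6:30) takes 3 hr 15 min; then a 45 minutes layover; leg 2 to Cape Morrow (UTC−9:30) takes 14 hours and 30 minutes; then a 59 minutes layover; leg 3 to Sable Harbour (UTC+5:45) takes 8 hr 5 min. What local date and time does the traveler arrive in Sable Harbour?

23:09 on May 9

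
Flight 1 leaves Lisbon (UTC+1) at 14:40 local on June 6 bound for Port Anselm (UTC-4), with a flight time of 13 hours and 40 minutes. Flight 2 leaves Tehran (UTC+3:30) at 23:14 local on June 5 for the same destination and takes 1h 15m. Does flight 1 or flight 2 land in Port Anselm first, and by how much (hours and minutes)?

Flight 1 in UTC: 14:40 − 1:00 = 13:40 on Jun 6.
+13 hours 40 minutes → arrive 03:20 UTC on Jun 7.
Flight 2 in UTC: 23:14 − 3:30 = 19:44 on Jun 5.
+1 hour 15 minutes → arrive 20:59 UTC on Jun 5.
Flight 2 lands earlier by 30 hours 21 minutes.

the second, by 30 hours 21 minutes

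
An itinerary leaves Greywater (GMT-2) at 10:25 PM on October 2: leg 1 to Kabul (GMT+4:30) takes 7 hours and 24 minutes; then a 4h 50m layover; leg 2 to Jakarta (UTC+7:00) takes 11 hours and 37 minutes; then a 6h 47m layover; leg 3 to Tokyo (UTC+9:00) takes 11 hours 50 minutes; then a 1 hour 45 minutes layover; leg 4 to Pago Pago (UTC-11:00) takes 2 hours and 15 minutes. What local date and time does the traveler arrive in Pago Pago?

11:53 AM on October 4

Convert departure to UTC: 10:25 PM + 2:00 = 12:25 AM UTC on Oct 3.
Add 7 hours and 24 minutes leg 1 → 7:49 AM UTC.
Add 4 hours 50 minutes layover in Kabul → 12:39 PM UTC.
Add 11 hours 37 minutes leg 2 → 12:16 AM UTC (Oct 4).
Add 6 hours 47 minutes layover in Jakarta → 7:03 AM UTC.
Add 11 hours and 50 minutes leg 3 → 6:53 PM UTC.
Add 1 hour and 45 minutes layover in Tokyo → 8:38 PM UTC.
Add 2 hours and 15 minutes leg 4 → 10:53 PM UTC.
Pago Pago is UTC−11:00, so local arrival = 10:53 PM − 11:00 = 11:53 AM on Oct 4.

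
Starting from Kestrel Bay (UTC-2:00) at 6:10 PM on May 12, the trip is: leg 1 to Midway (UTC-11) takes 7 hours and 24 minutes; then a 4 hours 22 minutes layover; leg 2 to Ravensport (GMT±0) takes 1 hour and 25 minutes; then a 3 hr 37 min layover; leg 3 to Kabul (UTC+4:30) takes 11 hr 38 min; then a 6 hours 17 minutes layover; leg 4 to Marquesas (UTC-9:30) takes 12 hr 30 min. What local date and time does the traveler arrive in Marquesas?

Convert departure to UTC: 6:10 PM + 2:00 = 8:10 PM UTC on May 12.
Add 7 hours 24 minutes leg 1 → 3:34 AM UTC (May 13).
Add 4 hours and 22 minutes layover in Midway → 7:56 AM UTC.
Add 1 hour and 25 minutes leg 2 → 9:21 AM UTC.
Add 3 hours and 37 minutes layover in Ravensport → 12:58 PM UTC.
Add 11 hours 38 minutes leg 3 → 12:36 AM UTC (May 14).
Add 6 hours 17 minutes layover in Kabul → 6:53 AM UTC.
Add 12 hours and 30 minutes leg 4 → 7:23 PM UTC.
Marquesas is UTC−9:30, so local arrival = 7:23 PM − 9:30 = 9:53 AM on May 14.

9:53 AM on May 14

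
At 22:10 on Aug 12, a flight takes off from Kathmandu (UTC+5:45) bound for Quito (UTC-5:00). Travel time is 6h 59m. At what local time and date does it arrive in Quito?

18:24 on August 12

Convert departure to UTC: 22:10 − 5:45 = 16:25 UTC on Aug 12.
Add 6 hours and 59 minutes travel time → 23:24 UTC.
Quito is UTC−5:00, so local arrival = 23:24 − 5:00 = 18:24 on Aug 12.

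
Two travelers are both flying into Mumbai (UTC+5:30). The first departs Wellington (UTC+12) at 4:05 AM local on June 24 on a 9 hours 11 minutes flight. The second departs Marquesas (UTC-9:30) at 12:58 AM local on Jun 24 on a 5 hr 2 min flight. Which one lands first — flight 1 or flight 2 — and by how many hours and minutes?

the first, by 14 hours 14 minutes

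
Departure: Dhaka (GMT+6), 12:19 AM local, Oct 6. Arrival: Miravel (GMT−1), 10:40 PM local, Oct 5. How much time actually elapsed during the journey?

Departure in UTC: 12:19 AM − 6:00 = 6:19 PM on Oct 5.
Arrival in UTC: 10:40 PM + 1:00 = 11:40 PM on Oct 5.
Elapsed = 11:40 PM − 6:19 PM = 5 hours 21 minutes.

5 hours 21 minutes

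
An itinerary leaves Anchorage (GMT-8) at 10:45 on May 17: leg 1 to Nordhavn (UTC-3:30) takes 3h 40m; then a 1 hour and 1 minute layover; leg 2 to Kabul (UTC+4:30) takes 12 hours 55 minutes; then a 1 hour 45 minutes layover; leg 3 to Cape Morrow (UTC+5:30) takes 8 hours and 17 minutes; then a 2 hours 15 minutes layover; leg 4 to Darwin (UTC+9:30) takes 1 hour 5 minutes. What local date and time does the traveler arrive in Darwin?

11:13 on May 19

Convert departure to UTC: 10:45 + 8:00 = 18:45 UTC on May 17.
Add 3 hours 40 minutes leg 1 → 22:25 UTC.
Add 1 hour and 1 minute layover in Nordhavn → 23:26 UTC.
Add 12 hours 55 minutes leg 2 → 12:21 UTC (May 18).
Add 1 hour and 45 minutes layover in Kabul → 14:06 UTC.
Add 8 hours and 17 minutes leg 3 → 22:23 UTC.
Add 2 hours and 15 minutes layover in Cape Morrow → 00:38 UTC (May 19).
Add 1 hour and 5 minutes leg 4 → 01:43 UTC.
Darwin is UTC+9:30, so local arrival = 01:43 + 9:30 = 11:13 on May 19.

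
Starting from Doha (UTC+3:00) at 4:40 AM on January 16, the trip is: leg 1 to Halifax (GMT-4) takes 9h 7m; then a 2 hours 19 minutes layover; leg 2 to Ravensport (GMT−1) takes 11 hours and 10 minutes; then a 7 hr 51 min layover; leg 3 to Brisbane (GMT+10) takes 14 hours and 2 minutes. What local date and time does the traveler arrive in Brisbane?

8:09 AM on January 18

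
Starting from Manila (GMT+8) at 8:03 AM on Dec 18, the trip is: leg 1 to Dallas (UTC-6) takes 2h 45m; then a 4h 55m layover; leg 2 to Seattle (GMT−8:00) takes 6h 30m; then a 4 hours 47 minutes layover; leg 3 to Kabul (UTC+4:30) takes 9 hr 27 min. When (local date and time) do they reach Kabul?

8:57 AM on Dec 19

Convert departure to UTC: 8:03 AM − 8:00 = 12:03 AM UTC on Dec 18.
Add 2 hours 45 minutes leg 1 → 2:48 AM UTC.
Add 4 hours and 55 minutes layover in Dallas → 7:43 AM UTC.
Add 6 hours and 30 minutes leg 2 → 2:13 PM UTC.
Add 4 hours and 47 minutes layover in Seattle → 7:00 PM UTC.
Add 9 hours 27 minutes leg 3 → 4:27 AM UTC (Dec 19).
Kabul is UTC+4:30, so local arrival = 4:27 AM + 4:30 = 8:57 AM on Dec 19.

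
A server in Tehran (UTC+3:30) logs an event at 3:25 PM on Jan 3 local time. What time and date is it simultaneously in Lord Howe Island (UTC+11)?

10:55 PM on January 3

Lord Howe Island is 7:30 ahead of Tehran.
Shift by the zone difference: 3:25 PM + 7:30 = 10:55 PM on Jan 3 in Lord Howe Island.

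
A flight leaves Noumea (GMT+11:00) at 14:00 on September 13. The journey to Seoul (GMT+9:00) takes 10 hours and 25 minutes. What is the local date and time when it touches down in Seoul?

Seoul is 2:00 behind Noumea.
After 10 hours 25 minutes it is 00:25 (Sep 14) in Noumea.
Shift by the zone difference: 00:25 − 2:00 = 22:25 on Sep 13 in Seoul.

22:25 on Sep 13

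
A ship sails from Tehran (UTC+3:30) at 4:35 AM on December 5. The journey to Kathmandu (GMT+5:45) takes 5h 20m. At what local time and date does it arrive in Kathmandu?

Convert departure to UTC: 4:35 AM − 3:30 = 1:05 AM UTC on Dec 5.
Add 5 hours 20 minutes travel time → 6:25 AM UTC.
Kathmandu is UTC+5:45, so local arrival = 6:25 AM + 5:45 = 12:10 PM on Dec 5.

12:10 PM on December 5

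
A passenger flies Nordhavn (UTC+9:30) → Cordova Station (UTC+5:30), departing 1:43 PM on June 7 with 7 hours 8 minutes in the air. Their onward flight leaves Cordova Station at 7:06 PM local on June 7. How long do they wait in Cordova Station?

Convert departure to UTC: 1:43 PM − 9:30 = 4:13 AM UTC on Jun 7.
Add 7 hours 8 minutes flight time → 11:21 AM UTC.
Cordova Station is UTC+5:30, so local arrival = 11:21 AM + 5:30 = 4:51 PM on Jun 7.
Layover = 7:06 PM − 4:51 PM = 2 hours 15 minutes.

2 hours 15 minutes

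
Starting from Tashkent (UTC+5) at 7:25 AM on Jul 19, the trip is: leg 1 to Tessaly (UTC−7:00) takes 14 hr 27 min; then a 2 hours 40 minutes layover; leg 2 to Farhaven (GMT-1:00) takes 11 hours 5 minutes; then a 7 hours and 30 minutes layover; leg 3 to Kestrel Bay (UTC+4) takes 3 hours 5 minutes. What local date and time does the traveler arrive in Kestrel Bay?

9:12 PM on July 20

Convert departure to UTC: 7:25 AM − 5:00 = 2:25 AM UTC on Jul 19.
Add 14 hours 27 minutes leg 1 → 4:52 PM UTC.
Add 2 hours 40 minutes layover in Tessaly → 7:32 PM UTC.
Add 11 hours 5 minutes leg 2 → 6:37 AM UTC (Jul 20).
Add 7 hours 30 minutes layover in Farhaven → 2:07 PM UTC.
Add 3 hours 5 minutes leg 3 → 5:12 PM UTC.
Kestrel Bay is UTC+4:00, so local arrival = 5:12 PM + 4:00 = 9:12 PM on Jul 20.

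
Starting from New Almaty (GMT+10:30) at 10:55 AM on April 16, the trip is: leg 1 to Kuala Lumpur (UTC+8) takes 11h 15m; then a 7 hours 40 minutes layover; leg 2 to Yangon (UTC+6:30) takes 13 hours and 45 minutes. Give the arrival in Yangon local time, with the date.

3:35 PM on Apr 17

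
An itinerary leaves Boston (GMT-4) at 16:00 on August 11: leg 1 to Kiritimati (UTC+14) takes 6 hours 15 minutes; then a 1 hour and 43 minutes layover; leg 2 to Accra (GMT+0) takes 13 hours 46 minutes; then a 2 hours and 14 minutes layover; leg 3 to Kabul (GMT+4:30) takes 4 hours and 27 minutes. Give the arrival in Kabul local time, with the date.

Convert departure to UTC: 16:00 + 4:00 = 20:00 UTC on Aug 11.
Add 6 hours and 15 minutes leg 1 → 02:15 UTC (Aug 12).
Add 1 hour 43 minutes layover in Kiritimati → 03:58 UTC.
Add 13 hours 46 minutes leg 2 → 17:44 UTC.
Add 2 hours 14 minutes layover in Accra → 19:58 UTC.
Add 4 hours 27 minutes leg 3 → 00:25 UTC (Aug 13).
Kabul is UTC+4:30, so local arrival = 00:25 + 4:30 = 04:55 on Aug 13.

04:55 on August 13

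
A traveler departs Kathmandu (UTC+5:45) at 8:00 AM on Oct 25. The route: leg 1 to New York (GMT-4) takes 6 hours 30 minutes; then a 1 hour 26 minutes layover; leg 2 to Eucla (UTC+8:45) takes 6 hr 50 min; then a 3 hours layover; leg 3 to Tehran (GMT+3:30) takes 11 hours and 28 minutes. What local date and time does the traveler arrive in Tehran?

Convert departure to UTC: 8:00 AM − 5:45 = 2:15 AM UTC on Oct 25.
Add 6 hours and 30 minutes leg 1 → 8:45 AM UTC.
Add 1 hour 26 minutes layover in New York → 10:11 AM UTC.
Add 6 hours and 50 minutes leg 2 → 5:01 PM UTC.
Add 3 hours layover in Eucla → 8:01 PM UTC.
Add 11 hours and 28 minutes leg 3 → 7:29 AM UTC (Oct 26).
Tehran is UTC+3:30, so local arrival = 7:29 AM + 3:30 = 10:59 AM on Oct 26.

10:59 AM on October 26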